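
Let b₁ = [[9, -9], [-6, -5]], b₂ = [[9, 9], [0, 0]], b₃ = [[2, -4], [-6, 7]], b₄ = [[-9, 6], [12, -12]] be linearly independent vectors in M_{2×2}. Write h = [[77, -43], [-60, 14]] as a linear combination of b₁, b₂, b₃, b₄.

Work in coordinates with respect to the standard basis {E₁₁, E₁₂, E₂₁, E₂₂}.
Write h = a₁b₁ + … + a₄b₄ and equate components.
The system has the unique solution (a₁, …, a₄) = (4, 1, -2, -4).

h = 4b₁ + b₂ - 2b₃ - 4b₄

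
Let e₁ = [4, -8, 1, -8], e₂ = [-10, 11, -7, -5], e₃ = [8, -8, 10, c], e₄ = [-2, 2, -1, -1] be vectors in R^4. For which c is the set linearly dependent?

c = 32/3

The set is linearly dependent precisely when det[e₁; e₂; e₃; e₄] = 0.
The determinant works out to 18*c - 192.
This vanishes exactly when c = 32/3.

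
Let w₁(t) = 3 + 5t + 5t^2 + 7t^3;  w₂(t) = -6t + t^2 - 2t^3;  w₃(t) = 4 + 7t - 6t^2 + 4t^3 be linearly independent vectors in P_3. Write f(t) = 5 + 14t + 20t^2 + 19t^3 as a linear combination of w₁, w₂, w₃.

Take coordinate vectors relative to {1, t, …, t^3}.
Set up the augmented matrix [w₁ | w₂ | w₃ | f] and row-reduce.
Back-substitution yields (α₁, α₂, α₃) = (3, -1, -1).

f = 3w₁ - w₂ - w₃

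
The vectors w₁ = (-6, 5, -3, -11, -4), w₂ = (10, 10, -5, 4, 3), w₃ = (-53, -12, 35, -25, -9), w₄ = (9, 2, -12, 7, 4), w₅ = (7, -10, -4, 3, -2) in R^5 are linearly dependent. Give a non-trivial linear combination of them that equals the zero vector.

Write the vectors as columns of a matrix and find a nonzero vector in its null space.
A generator of the null space is (0, 3, 1, 1, 2).

3w₂ + w₃ + w₄ + 2w₅ = 0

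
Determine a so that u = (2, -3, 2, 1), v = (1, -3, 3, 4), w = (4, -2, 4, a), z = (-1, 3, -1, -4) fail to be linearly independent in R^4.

The set is linearly dependent precisely when det[u; v; w; z] = 0.
Cofactor expansion gives det = 6*a + 44.
Solving 6*a + 44 = 0 yields a = -22/3.

a = -22/3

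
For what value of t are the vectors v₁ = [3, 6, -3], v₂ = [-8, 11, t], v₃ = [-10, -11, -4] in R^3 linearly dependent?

t = -34

Dependence holds iff the 3×3 matrix [v₁ v₂ v₃] is singular.
The determinant works out to -27*t - 918.
This vanishes exactly when t = -34.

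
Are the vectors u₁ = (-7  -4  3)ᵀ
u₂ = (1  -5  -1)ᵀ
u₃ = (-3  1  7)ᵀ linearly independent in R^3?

linearly independent

Place the vectors as rows of a 3×3 matrix and reduce to echelon form.
The reduction yields 3 nonzero rows, so the rank is 3.
Since rank = 3 (the number of vectors), the set is linearly independent.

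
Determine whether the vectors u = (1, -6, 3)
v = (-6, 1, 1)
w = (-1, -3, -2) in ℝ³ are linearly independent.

Form the 3×3 matrix with these as columns; its determinant is 136.
A nonzero determinant means the columns are linearly independent.

linearly independent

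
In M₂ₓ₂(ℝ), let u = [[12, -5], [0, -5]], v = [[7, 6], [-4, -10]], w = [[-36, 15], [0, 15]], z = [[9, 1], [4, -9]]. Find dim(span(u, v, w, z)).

3

Represent each element by its coordinate vector in ℝ⁴.
Form the matrix with u, v, w, z as columns and reduce.
The echelon form has 3 nonzero rows, so the rank is 3.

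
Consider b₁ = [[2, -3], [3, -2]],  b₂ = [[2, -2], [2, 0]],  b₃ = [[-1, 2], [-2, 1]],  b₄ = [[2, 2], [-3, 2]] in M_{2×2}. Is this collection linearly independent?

Take coordinates with respect to the standard basis {E₁₁, E₁₂, E₂₁, E₂₂}.
Form the 4×4 matrix with these as columns; its determinant is -2.
A nonzero determinant means the columns are linearly independent.

linearly independent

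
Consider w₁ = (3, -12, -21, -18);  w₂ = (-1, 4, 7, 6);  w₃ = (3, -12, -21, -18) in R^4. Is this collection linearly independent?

linearly dependent

Place the vectors as rows of a 3×4 matrix and reduce to echelon form.
The reduction yields 1 nonzero row, so the rank is 1.
Since rank 1 < 3, the set is linearly dependent.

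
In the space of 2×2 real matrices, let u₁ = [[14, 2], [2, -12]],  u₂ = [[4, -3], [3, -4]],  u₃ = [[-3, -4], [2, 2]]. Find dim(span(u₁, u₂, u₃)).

2

Pass to coordinate vectors with respect to the basis {E₁₁, E₁₂, E₂₁, E₂₂}.
Form the matrix with u₁, u₂, u₃ as columns and reduce.
Reduction leaves 2 leading entries, giving rank 2.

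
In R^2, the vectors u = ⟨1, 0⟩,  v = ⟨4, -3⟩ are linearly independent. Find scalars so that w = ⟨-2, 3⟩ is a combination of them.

w = 2u - v

Since u, v are independent, the coefficients expressing w are uniquely determined by a linear system.
Back-substitution yields (c₁, c₂) = (2, -1).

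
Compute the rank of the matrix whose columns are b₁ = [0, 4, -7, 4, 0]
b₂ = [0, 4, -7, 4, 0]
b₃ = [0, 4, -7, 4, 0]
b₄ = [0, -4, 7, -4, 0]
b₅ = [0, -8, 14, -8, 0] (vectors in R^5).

Form the matrix with b₁, b₂, b₃, b₄, b₅ as columns and reduce.
Exactly 1 pivot survives; hence the rank is 1.

rank 1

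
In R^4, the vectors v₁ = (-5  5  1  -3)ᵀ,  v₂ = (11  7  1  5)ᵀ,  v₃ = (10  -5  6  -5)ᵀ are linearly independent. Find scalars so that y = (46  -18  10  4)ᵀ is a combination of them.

Set up the augmented matrix [v₁ | v₂ | v₃ | y] and row-reduce.
Back-substitution yields (c₁, c₂, c₃) = (-3, 1, 2).

y = -3v₁ + v₂ + 2v₃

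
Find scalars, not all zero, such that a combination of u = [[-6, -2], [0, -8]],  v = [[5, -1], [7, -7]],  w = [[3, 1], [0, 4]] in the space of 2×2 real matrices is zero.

u + 2w = 0

Write each element as a vector in ℝ⁴ using {E₁₁, E₁₂, E₂₁, E₂₂}.
Set up α₁u + … + α₃w = 0 and solve the homogeneous system.
One solution (up to scaling) is (1, 0, 2).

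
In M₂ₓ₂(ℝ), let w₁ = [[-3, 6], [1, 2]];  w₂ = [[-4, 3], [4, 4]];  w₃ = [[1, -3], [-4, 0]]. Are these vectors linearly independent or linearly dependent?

linearly independent

Write each element as a coordinate vector in ℝ⁴ using {E₁₁, E₁₂, E₂₁, E₂₂}.
Place the vectors as rows of a 3×4 matrix and reduce to echelon form.
The reduction yields 3 nonzero rows, so the rank is 3.
Since rank = 3 (the number of vectors), the set is linearly independent.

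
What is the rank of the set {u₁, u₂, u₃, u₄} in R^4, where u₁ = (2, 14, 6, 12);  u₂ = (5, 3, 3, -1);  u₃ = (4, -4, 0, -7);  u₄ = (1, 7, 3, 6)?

Apply Gaussian elimination to the matrix whose rows are u₁, u₂, u₃, u₄.
There are 2 pivot columns, so rank = 2.

rank 2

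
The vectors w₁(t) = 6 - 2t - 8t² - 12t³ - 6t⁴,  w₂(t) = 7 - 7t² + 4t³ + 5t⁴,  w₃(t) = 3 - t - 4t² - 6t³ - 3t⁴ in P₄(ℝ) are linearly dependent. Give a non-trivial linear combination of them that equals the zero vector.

Take coordinates with respect to {1, t, …, t⁴}.
Write the vectors as columns of a matrix and find a nonzero vector in its null space.
One solution (up to scaling) is (1, 0, -2).

w₁ - 2w₃ = 0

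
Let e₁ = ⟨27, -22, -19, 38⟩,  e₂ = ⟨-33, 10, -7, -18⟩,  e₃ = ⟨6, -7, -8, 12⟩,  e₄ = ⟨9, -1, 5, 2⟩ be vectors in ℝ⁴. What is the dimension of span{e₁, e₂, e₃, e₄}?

Form the matrix with e₁, e₂, e₃, e₄ as columns and reduce.
The echelon form has 2 nonzero rows, so the rank is 2.

dim = 2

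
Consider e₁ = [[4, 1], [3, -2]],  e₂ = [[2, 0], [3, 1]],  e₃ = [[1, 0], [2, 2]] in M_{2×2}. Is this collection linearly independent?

linearly independent

Take coordinates with respect to the standard basis {E₁₁, E₁₂, E₂₁, E₂₂}.
Place the vectors as rows of a 3×4 matrix and reduce to echelon form.
The reduction yields 3 nonzero rows, so the rank is 3.
Since rank = 3 (the number of vectors), the set is linearly independent.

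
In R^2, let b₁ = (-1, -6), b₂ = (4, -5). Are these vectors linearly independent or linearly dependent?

linearly independent

Place the vectors as rows of a 2×2 matrix and reduce to echelon form.
The reduction yields 2 nonzero rows, so the rank is 2.
Since rank = 2 (the number of vectors), the set is linearly independent.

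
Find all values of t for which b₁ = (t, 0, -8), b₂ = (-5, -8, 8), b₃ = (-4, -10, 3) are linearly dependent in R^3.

The vectors are dependent exactly when the determinant of the matrix with rows b₁, b₂, b₃ vanishes.
Expanding, det = 56*t - 144.
This vanishes exactly when t = 18/7.

t = 18/7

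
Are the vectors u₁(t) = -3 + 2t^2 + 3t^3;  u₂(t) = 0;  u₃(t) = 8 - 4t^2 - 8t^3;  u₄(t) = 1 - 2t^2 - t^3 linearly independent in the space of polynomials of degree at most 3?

linearly dependent

Take coordinates with respect to the standard basis {1, t, …, t^3}.
One of the vectors is the zero vector, so the set is linearly dependent.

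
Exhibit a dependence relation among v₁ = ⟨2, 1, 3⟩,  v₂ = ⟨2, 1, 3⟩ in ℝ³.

Solve the homogeneous system with v₁, v₂ as columns by row-reducing the coefficient matrix.
The free variable yields coefficients (1, -1) (any nonzero multiple also works).

v₁ - v₂ = 0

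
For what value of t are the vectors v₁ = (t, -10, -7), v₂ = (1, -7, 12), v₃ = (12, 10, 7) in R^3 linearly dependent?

t = -12

Dependence holds iff the 3×3 matrix [v₁ v₂ v₃] is singular.
Cofactor expansion gives det = -169*t - 2028.
Setting this to zero gives t = -12.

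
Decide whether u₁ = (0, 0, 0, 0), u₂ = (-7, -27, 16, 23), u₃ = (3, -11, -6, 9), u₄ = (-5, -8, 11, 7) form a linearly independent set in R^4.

linearly dependent

One of the vectors is the zero vector, so the set is linearly dependent.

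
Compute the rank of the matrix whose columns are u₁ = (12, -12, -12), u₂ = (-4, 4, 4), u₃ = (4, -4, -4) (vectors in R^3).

Put the 3×3 matrix [u₁|u₂|u₃] into echelon form.
There is 1 pivot column, so rank = 1.

rank 1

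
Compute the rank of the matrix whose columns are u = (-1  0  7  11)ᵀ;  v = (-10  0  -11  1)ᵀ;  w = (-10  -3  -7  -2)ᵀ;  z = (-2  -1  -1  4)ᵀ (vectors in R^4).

Row-reduce the 4×4 matrix with these as rows.
There are 4 pivot columns, so rank = 4.

rank 4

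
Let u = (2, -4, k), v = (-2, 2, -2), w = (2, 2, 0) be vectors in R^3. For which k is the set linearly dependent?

The vectors are dependent exactly when the determinant of the matrix with rows u, v, w vanishes.
Cofactor expansion gives det = 24 - 8*k.
This vanishes exactly when k = 3.

k = 3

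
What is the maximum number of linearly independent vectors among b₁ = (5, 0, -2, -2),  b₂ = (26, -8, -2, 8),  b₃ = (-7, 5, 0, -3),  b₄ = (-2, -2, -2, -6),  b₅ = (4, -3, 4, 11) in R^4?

3

Row-reduce the 5×4 matrix with these as rows.
Exactly 3 pivots survive; hence the rank is 3.
(With 5 elements in a 4-dimensional space the rank is at most 4.)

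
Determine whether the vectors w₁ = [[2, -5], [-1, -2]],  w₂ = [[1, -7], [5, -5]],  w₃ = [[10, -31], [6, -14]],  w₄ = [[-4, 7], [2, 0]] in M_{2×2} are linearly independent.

linearly dependent

Write each element as a coordinate vector in ℝ⁴ using {E₁₁, E₁₂, E₂₁, E₂₂}.
The matrix [w₁|w₂|w₃|w₄] has determinant 0.
A zero determinant means the columns are linearly dependent.
Indeed 2w₁ + 2w₂ - w₃ - w₄ = 0.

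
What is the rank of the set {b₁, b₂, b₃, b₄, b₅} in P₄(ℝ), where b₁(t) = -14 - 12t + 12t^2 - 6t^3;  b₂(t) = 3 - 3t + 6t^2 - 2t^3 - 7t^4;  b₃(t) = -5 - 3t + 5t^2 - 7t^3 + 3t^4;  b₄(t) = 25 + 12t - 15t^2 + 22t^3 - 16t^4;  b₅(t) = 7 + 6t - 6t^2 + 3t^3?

Represent each element by its coordinate vector in ℝ⁵.
Put the 5×5 matrix [b₁|b₂|b₃|b₄|b₅] into echelon form.
Reduction leaves 3 leading entries, giving rank 3.

3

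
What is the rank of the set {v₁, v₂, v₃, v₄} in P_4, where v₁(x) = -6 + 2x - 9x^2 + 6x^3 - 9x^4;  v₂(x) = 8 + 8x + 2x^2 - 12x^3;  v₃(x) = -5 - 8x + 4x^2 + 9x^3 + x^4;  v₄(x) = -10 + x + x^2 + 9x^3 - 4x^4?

4

Represent each element by its coordinate vector in ℝ⁵.
Apply Gaussian elimination to the matrix whose rows are v₁, v₂, v₃, v₄.
Reduction leaves 4 leading entries, giving rank 4.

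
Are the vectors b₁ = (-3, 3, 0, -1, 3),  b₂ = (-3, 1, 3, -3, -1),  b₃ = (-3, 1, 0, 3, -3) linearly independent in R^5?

linearly independent

Place the vectors as rows of a 3×5 matrix and reduce to echelon form.
The reduction yields 3 nonzero rows, so the rank is 3.
Since rank = 3 (the number of vectors), the set is linearly independent.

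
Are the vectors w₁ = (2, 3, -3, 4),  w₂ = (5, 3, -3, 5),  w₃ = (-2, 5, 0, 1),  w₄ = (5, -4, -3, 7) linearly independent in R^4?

Row-reduce the matrix whose columns are w₁, w₂, w₃, w₄.
The reduction yields 4 nonzero rows, so the rank is 4.
Since rank = 4 (the number of vectors), the set is linearly independent.

linearly independent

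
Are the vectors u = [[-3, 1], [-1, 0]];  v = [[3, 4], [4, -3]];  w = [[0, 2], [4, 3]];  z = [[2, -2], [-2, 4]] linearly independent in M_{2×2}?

linearly independent

Write each element as a coordinate vector in ℝ⁴ using {E₁₁, E₁₂, E₂₁, E₂₂}.
Row-reduce the matrix whose columns are u, v, w, z.
The reduction yields 4 nonzero rows, so the rank is 4.
Since rank = 4 (the number of vectors), the set is linearly independent.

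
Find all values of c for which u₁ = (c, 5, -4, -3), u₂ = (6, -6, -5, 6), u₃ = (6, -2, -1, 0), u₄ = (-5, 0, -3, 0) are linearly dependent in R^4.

Dependence holds iff the 4×4 matrix [u₁ u₂ u₃ u₄] is singular.
Cofactor expansion gives det = 36*c + 774.
Setting this to zero gives c = -43/2.

c = -43/2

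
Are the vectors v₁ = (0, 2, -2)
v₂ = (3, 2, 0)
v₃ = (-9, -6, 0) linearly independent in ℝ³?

linearly dependent

Row-reduce the matrix whose columns are v₁, v₂, v₃.
The reduction yields 2 nonzero rows, so the rank is 2.
Since rank 2 < 3, the set is linearly dependent.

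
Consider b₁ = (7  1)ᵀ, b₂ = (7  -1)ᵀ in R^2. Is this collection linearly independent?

Row-reduce the matrix whose columns are b₁, b₂.
The reduction yields 2 nonzero rows, so the rank is 2.
Since rank = 2 (the number of vectors), the set is linearly independent.

linearly independent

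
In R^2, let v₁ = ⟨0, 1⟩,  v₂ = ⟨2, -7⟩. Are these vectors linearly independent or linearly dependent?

Row-reduce the matrix whose columns are v₁, v₂.
The reduction yields 2 nonzero rows, so the rank is 2.
Since rank = 2 (the number of vectors), the set is linearly independent.

linearly independent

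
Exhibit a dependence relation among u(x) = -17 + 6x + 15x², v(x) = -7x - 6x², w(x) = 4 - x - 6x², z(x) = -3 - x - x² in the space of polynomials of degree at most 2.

Pass to coordinate vectors relative to the basis {1, x, x²}.
Write the vectors as columns of a matrix and find a nonzero vector in its null space.
One solution (up to scaling) is (1, 1, 2, -3).

u + v + 2w - 3z = 0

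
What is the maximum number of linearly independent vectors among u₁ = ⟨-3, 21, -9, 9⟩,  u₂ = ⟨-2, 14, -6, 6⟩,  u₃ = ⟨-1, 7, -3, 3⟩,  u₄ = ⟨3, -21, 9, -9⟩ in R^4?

1

Apply Gaussian elimination to the matrix whose rows are u₁, u₂, u₃, u₄.
There is 1 pivot column, so rank = 1.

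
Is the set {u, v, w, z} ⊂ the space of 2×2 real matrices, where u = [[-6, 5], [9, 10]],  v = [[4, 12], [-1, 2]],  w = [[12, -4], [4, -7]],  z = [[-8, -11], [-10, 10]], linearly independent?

linearly independent

Take coordinates with respect to the standard basis {E₁₁, E₁₂, E₂₁, E₂₂}.
Row-reduce the matrix whose columns are u, v, w, z.
The reduction yields 4 nonzero rows, so the rank is 4.
Since rank = 4 (the number of vectors), the set is linearly independent.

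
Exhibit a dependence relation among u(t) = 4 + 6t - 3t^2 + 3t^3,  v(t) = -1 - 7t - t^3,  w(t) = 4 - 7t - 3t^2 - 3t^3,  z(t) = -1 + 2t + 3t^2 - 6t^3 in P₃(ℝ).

2u + 3v - w + z = 0

Pass to coordinate vectors relative to the basis {1, t, …, t^3}.
Solve the homogeneous system with u, v, w, z as columns by row-reducing the coefficient matrix.
One solution (up to scaling) is (2, 3, -1, 1).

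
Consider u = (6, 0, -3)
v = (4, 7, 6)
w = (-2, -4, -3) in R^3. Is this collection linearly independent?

Row-reduce the matrix whose columns are u, v, w.
The reduction yields 3 nonzero rows, so the rank is 3.
Since rank = 3 (the number of vectors), the set is linearly independent.

linearly independent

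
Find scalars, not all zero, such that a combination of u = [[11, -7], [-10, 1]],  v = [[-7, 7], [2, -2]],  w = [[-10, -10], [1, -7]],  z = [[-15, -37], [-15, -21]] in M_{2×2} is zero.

Pass to coordinate vectors relative to the basis {E₁₁, E₁₂, E₂₁, E₂₂}.
Write the vectors as columns of a matrix and find a nonzero vector in its null space.
A generator of the null space is (2, 1, 3, -1).

2u + v + 3w - z = 0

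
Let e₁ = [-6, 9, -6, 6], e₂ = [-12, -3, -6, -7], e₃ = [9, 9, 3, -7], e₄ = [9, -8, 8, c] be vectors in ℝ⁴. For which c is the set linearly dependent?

c = -57/2

The vectors are dependent exactly when the determinant of the matrix with rows e₁, e₂, e₃, e₄ vanishes.
Expanding, det = 54*c + 1539.
This vanishes exactly when c = -57/2.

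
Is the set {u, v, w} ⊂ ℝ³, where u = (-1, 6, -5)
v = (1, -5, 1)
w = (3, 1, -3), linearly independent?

linearly independent

The matrix [u|v|w] has determinant -58.
A nonzero determinant means the columns are linearly independent.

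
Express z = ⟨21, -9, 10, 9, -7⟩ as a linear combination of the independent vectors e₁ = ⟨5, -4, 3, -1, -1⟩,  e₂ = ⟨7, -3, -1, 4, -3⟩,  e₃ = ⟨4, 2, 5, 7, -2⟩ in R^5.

Solve the system with e₁, e₂, e₃ as columns and z as the right-hand side.
The system has the unique solution (α₁, α₂, α₃) = (2, 1, 1).

z = 2e₁ + e₂ + e₃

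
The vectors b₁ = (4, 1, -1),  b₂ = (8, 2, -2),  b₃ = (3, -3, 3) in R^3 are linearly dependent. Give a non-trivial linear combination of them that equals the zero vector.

Set up α₁b₁ + … + α₃b₃ = 0 and solve the homogeneous system.
A generator of the null space is (2, -1, 0).

2b₁ - b₂ = 0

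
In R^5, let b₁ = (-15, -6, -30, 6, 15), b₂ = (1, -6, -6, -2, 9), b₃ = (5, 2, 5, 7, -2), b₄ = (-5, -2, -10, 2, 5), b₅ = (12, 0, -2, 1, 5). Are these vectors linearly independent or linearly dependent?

linearly dependent

One vector is a scalar multiple of another, so the set is dependent.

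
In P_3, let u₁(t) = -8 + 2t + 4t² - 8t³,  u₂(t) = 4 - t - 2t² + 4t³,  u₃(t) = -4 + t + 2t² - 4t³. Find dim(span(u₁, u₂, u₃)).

dim = 1

Represent each element by its coordinate vector in ℝ⁴.
Form the matrix with u₁, u₂, u₃ as columns and reduce.
The echelon form has 1 nonzero row, so the rank is 1.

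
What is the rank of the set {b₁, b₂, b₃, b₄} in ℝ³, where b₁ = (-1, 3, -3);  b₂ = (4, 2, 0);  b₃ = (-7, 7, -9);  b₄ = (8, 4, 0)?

Apply Gaussian elimination to the matrix whose rows are b₁, b₂, b₃, b₄.
There are 2 pivot columns, so rank = 2.
(With 4 elements in a 3-dimensional space the rank is at most 3.)

2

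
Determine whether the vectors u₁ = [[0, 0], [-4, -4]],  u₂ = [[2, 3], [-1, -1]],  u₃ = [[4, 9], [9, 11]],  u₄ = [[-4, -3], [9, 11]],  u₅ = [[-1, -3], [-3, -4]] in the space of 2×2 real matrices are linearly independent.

Write each element as a coordinate vector in ℝ⁴ using {E₁₁, E₁₂, E₂₁, E₂₂}.
There are 5 vectors in a 4-dimensional space, so they cannot be linearly independent.

linearly dependent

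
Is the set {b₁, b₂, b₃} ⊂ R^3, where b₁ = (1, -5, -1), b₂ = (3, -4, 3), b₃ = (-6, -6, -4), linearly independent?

The matrix [b₁|b₂|b₃] has determinant 106.
A nonzero determinant means the columns are linearly independent.

linearly independent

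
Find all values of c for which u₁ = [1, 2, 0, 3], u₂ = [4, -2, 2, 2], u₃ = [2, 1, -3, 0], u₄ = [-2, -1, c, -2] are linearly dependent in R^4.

The set is linearly dependent precisely when det[u₁; u₂; u₃; u₄] = 0.
Expanding, det = 18 - 30*c.
Setting this to zero gives c = 3/5.

c = 3/5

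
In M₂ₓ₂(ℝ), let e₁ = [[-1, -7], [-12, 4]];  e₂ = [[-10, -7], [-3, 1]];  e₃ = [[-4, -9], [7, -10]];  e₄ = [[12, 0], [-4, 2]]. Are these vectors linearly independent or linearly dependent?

linearly independent

Take coordinates with respect to the standard basis {E₁₁, E₁₂, E₂₁, E₂₂}.
The matrix [e₁|e₂|e₃|e₄] has determinant -4692.
A nonzero determinant means the columns are linearly independent.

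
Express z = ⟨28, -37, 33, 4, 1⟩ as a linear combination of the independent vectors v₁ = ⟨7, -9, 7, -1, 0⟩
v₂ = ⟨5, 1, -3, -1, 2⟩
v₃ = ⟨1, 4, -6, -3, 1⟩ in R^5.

z = 3v₁ + 2v₂ - 3v₃

Solve the system with v₁, v₂, v₃ as columns and z as the right-hand side.
Back-substitution yields (c₁, c₂, c₃) = (3, 2, -3).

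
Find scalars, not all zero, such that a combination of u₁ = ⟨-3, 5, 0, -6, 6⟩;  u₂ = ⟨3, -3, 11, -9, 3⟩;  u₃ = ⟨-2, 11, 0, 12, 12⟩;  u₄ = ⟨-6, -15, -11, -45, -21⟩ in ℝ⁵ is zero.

3u₁ - u₂ - 3u₃ - u₄ = 0

Row-reduce the matrix with u₁, u₂, u₃, u₄ as columns; the null space gives the coefficients.
One solution (up to scaling) is (3, -1, -3, -1).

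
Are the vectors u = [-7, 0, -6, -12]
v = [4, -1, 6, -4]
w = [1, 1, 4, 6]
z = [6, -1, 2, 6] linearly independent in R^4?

Row-reduce the matrix whose columns are u, v, w, z.
The reduction yields 3 nonzero rows, so the rank is 3.
Since rank 3 < 4, the set is linearly dependent.

linearly dependent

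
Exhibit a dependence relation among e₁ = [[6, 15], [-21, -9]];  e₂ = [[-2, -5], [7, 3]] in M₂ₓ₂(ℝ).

e₁ + 3e₂ = 0

Take coordinates with respect to {E₁₁, E₁₂, E₂₁, E₂₂}.
Write the vectors as columns of a matrix and find a nonzero vector in its null space.
One solution (up to scaling) is (1, 3).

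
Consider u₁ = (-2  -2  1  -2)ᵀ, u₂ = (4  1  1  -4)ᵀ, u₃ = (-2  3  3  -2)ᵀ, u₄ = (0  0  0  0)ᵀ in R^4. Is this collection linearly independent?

linearly dependent

One of the vectors is the zero vector, so the set is linearly dependent.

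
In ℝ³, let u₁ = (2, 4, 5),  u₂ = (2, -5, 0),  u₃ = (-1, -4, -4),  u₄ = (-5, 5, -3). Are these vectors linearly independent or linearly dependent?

linearly dependent

There are 4 vectors in a 3-dimensional space, so they cannot be linearly independent.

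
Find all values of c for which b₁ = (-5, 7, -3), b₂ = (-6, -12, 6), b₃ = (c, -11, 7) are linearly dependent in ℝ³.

Dependence holds iff the 3×3 matrix [b₁ b₂ b₃] is singular.
Expanding, det = 6*c + 186.
Setting this to zero gives c = -31.

c = -31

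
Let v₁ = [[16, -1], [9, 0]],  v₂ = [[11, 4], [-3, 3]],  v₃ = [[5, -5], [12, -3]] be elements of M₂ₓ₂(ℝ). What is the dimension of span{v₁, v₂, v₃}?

Represent each element by its coordinate vector in ℝ⁴.
Apply Gaussian elimination to the matrix whose rows are v₁, v₂, v₃.
Exactly 2 pivots survive; hence the rank is 2.

2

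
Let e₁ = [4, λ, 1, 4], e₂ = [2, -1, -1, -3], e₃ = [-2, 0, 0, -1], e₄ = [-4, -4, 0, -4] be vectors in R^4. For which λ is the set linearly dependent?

Dependence holds iff the 4×4 matrix [e₁ e₂ e₃ e₄] is singular.
Cofactor expansion gives det = -4*λ - 12.
This vanishes exactly when λ = -3.

λ = -3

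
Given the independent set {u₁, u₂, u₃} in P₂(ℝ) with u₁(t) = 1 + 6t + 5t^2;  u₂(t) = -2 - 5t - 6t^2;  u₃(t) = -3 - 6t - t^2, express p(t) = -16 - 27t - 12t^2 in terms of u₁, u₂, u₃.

p = 2u₁ + 3u₂ + 4u₃

Take coordinate vectors relative to {1, t, t^2}.
Set up the augmented matrix [u₁ | u₂ | u₃ | p] and row-reduce.
Back-substitution yields (α₁, α₂, α₃) = (2, 3, 4).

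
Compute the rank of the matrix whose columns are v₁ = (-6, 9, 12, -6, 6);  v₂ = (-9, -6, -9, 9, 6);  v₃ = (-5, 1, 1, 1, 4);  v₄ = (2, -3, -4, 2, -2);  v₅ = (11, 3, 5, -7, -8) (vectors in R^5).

rank 2

Apply Gaussian elimination to the matrix whose rows are v₁, v₂, v₃, v₄, v₅.
There are 2 pivot columns, so rank = 2.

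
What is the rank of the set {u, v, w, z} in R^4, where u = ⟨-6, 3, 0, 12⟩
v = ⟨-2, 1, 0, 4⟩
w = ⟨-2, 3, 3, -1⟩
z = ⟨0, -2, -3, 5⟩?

Put the 4×4 matrix [u|v|w|z] into echelon form.
There are 2 pivot columns, so rank = 2.

rank 2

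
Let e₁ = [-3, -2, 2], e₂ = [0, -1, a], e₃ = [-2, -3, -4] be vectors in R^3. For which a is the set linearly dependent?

a = -16/5

Dependence holds iff the 3×3 matrix [e₁ e₂ e₃] is singular.
Cofactor expansion gives det = -5*a - 16.
This vanishes exactly when a = -16/5.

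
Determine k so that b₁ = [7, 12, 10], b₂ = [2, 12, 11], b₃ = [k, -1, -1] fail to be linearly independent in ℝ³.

k = 1/4

The set is linearly dependent precisely when det[b₁; b₂; b₃] = 0.
Cofactor expansion gives det = 12*k - 3.
Setting this to zero gives k = 1/4.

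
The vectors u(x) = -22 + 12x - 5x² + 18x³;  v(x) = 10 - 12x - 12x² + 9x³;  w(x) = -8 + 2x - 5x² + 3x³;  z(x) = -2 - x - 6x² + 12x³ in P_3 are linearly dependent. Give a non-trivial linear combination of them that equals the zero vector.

Write each element as a vector in ℝ⁴ using {1, x, …, x³}.
Solve the homogeneous system with u, v, w, z as columns by row-reducing the coefficient matrix.
One solution (up to scaling) is (1, 1, -1, -2).

u + v - w - 2z = 0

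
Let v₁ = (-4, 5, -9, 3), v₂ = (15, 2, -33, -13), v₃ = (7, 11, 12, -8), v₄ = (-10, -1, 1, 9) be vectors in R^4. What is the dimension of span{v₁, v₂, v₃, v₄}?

dim = 3

Form the matrix with v₁, v₂, v₃, v₄ as columns and reduce.
There are 3 pivot columns, so rank = 3.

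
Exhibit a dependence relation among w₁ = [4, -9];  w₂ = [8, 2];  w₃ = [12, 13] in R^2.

Write the vectors as columns of a matrix and find a nonzero vector in its null space.
A generator of the null space is (1, -2, 1).

w₁ - 2w₂ + w₃ = 0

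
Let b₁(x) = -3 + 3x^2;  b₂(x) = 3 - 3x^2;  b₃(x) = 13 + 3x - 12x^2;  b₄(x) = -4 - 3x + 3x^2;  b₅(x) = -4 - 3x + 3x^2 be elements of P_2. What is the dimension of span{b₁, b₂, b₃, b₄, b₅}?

Use coordinates relative to {1, x, x^2}.
Form the matrix with b₁, b₂, b₃, b₄, b₅ as columns and reduce.
There are 2 pivot columns, so rank = 2.
(With 5 elements in a 3-dimensional space the rank is at most 3.)

2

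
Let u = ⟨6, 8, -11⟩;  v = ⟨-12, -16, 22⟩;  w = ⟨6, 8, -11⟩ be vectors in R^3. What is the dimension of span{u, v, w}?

Apply Gaussian elimination to the matrix whose rows are u, v, w.
The echelon form has 1 nonzero row, so the rank is 1.

1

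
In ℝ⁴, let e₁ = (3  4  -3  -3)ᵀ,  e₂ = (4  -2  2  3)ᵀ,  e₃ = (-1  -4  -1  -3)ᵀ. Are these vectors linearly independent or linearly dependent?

Row-reduce the matrix whose columns are e₁, e₂, e₃.
The reduction yields 3 nonzero rows, so the rank is 3.
Since rank = 3 (the number of vectors), the set is linearly independent.

linearly independent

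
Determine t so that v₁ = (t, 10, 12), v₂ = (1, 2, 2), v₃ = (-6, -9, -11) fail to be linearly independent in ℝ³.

t = 13/2

Place the vectors as rows of a 3×3 matrix; dependence ⇔ determinant zero.
Cofactor expansion gives det = 26 - 4*t.
This vanishes exactly when t = 13/2.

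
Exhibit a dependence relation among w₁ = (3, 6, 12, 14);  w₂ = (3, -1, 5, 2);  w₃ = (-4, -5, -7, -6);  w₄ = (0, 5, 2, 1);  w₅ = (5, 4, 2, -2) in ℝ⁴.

Set up α₁w₁ + … + α₅w₅ = 0 and solve the homogeneous system.
One solution (up to scaling) is (1, 0, 2, 0, 1).

w₁ + 2w₃ + w₅ = 0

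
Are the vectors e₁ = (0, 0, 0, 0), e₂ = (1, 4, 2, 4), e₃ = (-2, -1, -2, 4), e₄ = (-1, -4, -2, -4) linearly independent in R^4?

One of the vectors is the zero vector, so the set is linearly dependent.

linearly dependent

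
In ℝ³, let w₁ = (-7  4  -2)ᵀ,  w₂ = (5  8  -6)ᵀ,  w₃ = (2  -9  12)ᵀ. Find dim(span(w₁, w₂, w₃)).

Form the matrix with w₁, w₂, w₃ as columns and reduce.
Exactly 3 pivots survive; hence the rank is 3.

3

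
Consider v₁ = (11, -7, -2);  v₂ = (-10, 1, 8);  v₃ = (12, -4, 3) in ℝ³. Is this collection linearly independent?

The matrix [v₁|v₂|v₃] has determinant -553.
A nonzero determinant means the columns are linearly independent.

linearly independent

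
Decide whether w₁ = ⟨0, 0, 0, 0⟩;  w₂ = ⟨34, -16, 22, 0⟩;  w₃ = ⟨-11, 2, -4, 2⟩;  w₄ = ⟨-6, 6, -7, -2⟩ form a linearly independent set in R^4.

linearly dependent

One of the vectors is the zero vector, so the set is linearly dependent.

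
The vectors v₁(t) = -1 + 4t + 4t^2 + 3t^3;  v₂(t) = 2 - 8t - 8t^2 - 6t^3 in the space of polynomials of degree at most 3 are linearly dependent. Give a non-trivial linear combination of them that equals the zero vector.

Write each element as a vector in ℝ⁴ using {1, t, …, t^3}.
Write the vectors as columns of a matrix and find a nonzero vector in its null space.
A generator of the null space is (2, 1).

2v₁ + v₂ = 0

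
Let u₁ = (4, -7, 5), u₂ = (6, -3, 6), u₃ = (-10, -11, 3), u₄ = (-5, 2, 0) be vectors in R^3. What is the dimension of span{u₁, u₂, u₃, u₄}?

Put the 3×4 matrix [u₁|u₂|u₃|u₄] into echelon form.
Exactly 3 pivots survive; hence the rank is 3.
(With 4 elements in a 3-dimensional space the rank is at most 3.)

3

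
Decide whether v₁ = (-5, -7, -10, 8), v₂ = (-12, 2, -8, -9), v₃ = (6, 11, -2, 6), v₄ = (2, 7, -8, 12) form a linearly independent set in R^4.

linearly independent

Form the 4×4 matrix with these as columns; its determinant is 4218.
A nonzero determinant means the columns are linearly independent.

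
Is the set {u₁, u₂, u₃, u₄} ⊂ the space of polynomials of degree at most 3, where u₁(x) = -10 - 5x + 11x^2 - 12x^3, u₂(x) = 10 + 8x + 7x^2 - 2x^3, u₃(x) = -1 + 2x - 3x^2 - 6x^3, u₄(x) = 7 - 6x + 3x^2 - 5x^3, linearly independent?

linearly independent

Write each element as a coordinate vector in ℝ⁴ using {1, x, …, x^3}.
Form the 4×4 matrix with these as columns; its determinant is -19135.
A nonzero determinant means the columns are linearly independent.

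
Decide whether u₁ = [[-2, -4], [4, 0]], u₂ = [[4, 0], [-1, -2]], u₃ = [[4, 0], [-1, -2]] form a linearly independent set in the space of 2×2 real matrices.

Take coordinates with respect to the standard basis {E₁₁, E₁₂, E₂₁, E₂₂}.
Row-reduce the matrix whose columns are u₁, u₂, u₃.
The reduction yields 2 nonzero rows, so the rank is 2.
Since rank 2 < 3, the set is linearly dependent.

linearly dependent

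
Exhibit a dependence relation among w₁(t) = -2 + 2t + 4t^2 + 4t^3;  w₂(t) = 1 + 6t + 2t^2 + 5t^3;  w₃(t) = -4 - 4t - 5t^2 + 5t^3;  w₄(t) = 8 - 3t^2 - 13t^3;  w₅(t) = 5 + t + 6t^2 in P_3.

2w₁ + w₃ + w₄ = 0

Write each element as a vector in ℝ⁴ using {1, t, …, t^3}.
Write the vectors as columns of a matrix and find a nonzero vector in its null space.
A generator of the null space is (2, 0, 1, 1, 0).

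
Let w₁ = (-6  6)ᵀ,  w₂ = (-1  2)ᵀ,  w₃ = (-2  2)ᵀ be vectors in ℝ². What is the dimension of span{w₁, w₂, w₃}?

Row-reduce the 3×2 matrix with these as rows.
Exactly 2 pivots survive; hence the rank is 2.
(With 3 elements in a 2-dimensional space the rank is at most 2.)

dim = 2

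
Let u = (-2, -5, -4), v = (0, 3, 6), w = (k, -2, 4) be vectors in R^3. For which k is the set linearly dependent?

Place the vectors as rows of a 3×3 matrix; dependence ⇔ determinant zero.
Cofactor expansion gives det = -18*k - 48.
Setting this to zero gives k = -8/3.

k = -8/3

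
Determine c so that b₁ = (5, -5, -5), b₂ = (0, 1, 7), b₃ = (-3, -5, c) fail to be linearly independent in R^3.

The vectors are dependent exactly when the determinant of the matrix with rows b₁, b₂, b₃ vanishes.
The determinant works out to 5*c + 265.
Setting this to zero gives c = -53.

c = -53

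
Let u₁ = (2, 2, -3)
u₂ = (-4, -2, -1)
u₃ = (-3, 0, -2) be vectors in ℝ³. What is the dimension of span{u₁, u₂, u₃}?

3

Apply Gaussian elimination to the matrix whose rows are u₁, u₂, u₃.
There are 3 pivot columns, so rank = 3.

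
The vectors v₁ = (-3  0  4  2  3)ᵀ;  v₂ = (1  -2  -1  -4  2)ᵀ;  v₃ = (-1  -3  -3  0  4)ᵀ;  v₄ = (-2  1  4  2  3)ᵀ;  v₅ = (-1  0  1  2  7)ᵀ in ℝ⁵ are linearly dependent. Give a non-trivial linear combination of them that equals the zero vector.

2v₁ - v₃ - 3v₄ + v₅ = 0

Set up α₁v₁ + … + α₅v₅ = 0 and solve the homogeneous system.
A generator of the null space is (2, 0, -1, -3, 1).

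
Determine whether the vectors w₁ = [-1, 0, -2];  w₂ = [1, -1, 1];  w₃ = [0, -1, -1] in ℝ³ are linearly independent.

Row-reduce the matrix whose columns are w₁, w₂, w₃.
The reduction yields 2 nonzero rows, so the rank is 2.
Since rank 2 < 3, the set is linearly dependent.

linearly dependent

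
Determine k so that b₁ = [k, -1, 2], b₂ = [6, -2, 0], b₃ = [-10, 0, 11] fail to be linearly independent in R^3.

Dependence holds iff the 3×3 matrix [b₁ b₂ b₃] is singular.
Expanding, det = 26 - 22*k.
Setting this to zero gives k = 13/11.

k = 13/11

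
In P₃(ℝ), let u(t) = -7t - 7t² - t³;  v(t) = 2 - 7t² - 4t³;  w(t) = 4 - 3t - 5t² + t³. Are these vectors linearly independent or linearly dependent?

linearly independent

Take coordinates with respect to the standard basis {1, t, …, t³}.
Place the vectors as rows of a 3×4 matrix and reduce to echelon form.
The reduction yields 3 nonzero rows, so the rank is 3.
Since rank = 3 (the number of vectors), the set is linearly independent.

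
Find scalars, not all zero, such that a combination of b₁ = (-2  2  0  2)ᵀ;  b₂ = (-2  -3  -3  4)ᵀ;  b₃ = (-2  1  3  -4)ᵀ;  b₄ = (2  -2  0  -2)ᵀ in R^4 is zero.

b₁ + b₄ = 0

Solve the homogeneous system with b₁, b₂, b₃, b₄ as columns by row-reducing the coefficient matrix.
The free variable yields coefficients (1, 0, 0, 1) (any nonzero multiple also works).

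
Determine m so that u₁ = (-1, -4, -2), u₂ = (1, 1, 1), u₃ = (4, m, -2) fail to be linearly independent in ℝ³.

m = -14

Place the vectors as rows of a 3×3 matrix; dependence ⇔ determinant zero.
Cofactor expansion gives det = -m - 14.
Solving -m - 14 = 0 yields m = -14.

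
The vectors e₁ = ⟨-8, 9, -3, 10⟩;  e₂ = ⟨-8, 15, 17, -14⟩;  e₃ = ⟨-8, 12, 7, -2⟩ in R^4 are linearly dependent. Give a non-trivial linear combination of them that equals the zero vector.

e₁ + e₂ - 2e₃ = 0

Set up α₁e₁ + … + α₃e₃ = 0 and solve the homogeneous system.
A generator of the null space is (1, 1, -2).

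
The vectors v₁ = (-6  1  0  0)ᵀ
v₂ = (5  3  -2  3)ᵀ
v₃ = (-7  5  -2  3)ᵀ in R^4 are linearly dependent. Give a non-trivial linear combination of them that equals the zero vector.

Row-reduce the matrix with v₁, v₂, v₃ as columns; the null space gives the coefficients.
A generator of the null space is (2, 1, -1).

2v₁ + v₂ - v₃ = 0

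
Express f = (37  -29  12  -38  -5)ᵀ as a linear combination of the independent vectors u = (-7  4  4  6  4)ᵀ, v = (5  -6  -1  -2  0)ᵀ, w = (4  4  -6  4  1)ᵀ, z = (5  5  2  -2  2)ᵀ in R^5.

f = -2u + 4v - 3w + 3z

Since u, v, w, z are independent, the coefficients expressing f are uniquely determined by a linear system.
Row-reducing the augmented matrix gives the unique coefficients (a₁, …, a₄) = (-2, 4, -3, 3).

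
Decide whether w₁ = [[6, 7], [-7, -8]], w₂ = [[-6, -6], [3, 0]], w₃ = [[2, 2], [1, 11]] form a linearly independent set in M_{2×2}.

Write each element as a coordinate vector in ℝ⁴ using {E₁₁, E₁₂, E₂₁, E₂₂}.
Place the vectors as rows of a 3×4 matrix and reduce to echelon form.
The reduction yields 3 nonzero rows, so the rank is 3.
Since rank = 3 (the number of vectors), the set is linearly independent.

linearly independent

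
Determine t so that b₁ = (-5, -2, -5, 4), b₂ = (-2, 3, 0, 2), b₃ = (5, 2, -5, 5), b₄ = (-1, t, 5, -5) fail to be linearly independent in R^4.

Dependence holds iff the 4×4 matrix [b₁ b₂ b₃ b₄] is singular.
Cofactor expansion gives det = -110*t - 120.
Solving -110*t - 120 = 0 yields t = -12/11.

t = -12/11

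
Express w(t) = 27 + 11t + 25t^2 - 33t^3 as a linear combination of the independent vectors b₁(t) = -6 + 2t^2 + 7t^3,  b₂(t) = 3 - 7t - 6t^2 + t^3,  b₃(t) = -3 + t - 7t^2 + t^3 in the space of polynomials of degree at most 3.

w = -4b₁ - 2b₂ - 3b₃

Identify each element with its coordinate vector in ℝ⁴ via {1, t, …, t^3}.
Set up the augmented matrix [b₁ | b₂ | b₃ | w] and row-reduce.
Row-reducing the augmented matrix gives the unique coefficients (a₁, a₂, a₃) = (-4, -2, -3).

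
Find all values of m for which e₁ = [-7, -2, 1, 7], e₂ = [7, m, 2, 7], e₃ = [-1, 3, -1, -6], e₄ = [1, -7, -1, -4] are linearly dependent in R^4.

m = 37/3

Place the vectors as rows of a 4×4 matrix; dependence ⇔ determinant zero.
The determinant works out to 18*m - 222.
Setting this to zero gives m = 37/3.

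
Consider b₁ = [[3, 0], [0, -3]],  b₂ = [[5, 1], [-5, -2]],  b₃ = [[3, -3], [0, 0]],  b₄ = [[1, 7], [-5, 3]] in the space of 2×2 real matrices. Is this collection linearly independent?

linearly independent

Take coordinates with respect to the standard basis {E₁₁, E₁₂, E₂₁, E₂₂}.
Form the 4×4 matrix with these as columns; its determinant is -315.
A nonzero determinant means the columns are linearly independent.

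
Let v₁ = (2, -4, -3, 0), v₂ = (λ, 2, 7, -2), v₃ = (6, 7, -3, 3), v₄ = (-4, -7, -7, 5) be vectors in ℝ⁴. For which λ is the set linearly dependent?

The set is linearly dependent precisely when det[v₁; v₂; v₃; v₄] = 0.
Expanding, det = -144*λ - 1056.
Setting this to zero gives λ = -22/3.

λ = -22/3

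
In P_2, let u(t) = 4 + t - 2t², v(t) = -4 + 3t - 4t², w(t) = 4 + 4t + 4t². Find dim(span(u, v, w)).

Pass to coordinate vectors with respect to the basis {1, t, t²}.
Form the matrix with u, v, w as columns and reduce.
There are 3 pivot columns, so rank = 3.

dim = 3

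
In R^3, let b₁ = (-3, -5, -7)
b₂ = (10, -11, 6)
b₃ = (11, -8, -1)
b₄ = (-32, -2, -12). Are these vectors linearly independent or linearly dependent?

There are 4 vectors in a 3-dimensional space, so they cannot be linearly independent.

linearly dependent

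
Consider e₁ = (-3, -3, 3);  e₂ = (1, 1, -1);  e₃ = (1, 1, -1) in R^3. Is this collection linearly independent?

linearly dependent

One vector is a scalar multiple of another, so the set is dependent.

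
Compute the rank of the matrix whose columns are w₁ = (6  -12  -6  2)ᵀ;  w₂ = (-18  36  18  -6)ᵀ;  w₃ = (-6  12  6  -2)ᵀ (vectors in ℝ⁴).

Row-reduce the 3×4 matrix with these as rows.
Exactly 1 pivot survives; hence the rank is 1.

1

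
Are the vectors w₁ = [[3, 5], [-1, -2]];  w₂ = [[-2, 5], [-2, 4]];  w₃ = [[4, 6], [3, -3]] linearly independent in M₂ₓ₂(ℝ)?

Take coordinates with respect to the standard basis {E₁₁, E₁₂, E₂₁, E₂₂}.
Row-reduce the matrix whose columns are w₁, w₂, w₃.
The reduction yields 3 nonzero rows, so the rank is 3.
Since rank = 3 (the number of vectors), the set is linearly independent.

linearly independent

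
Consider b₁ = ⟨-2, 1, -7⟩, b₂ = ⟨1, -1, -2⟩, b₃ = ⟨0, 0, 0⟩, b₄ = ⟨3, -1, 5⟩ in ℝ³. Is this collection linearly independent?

There are 4 vectors in a 3-dimensional space, so they cannot be linearly independent.

linearly dependent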